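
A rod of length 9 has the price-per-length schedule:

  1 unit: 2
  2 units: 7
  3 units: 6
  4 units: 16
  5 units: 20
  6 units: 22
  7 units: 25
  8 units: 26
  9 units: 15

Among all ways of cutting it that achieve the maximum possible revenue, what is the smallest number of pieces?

2

Let r[k] be the best obtainable value from length k. For each k, try every first piece i and keep the best of price[i] + r[k−i].
r[1] = 2
r[2] = 7
r[3] = 9  (first piece 1, then r[2]=7)
r[4] = 16
r[5] = 20
r[6] = 23  (first piece 2, then r[4]=16)
r[7] = 27  (first piece 2, then r[5]=20)
r[8] = 32  (first piece 4, then r[4]=16)
r[9] = 36  (first piece 4, then r[5]=20)
Maximum revenue is 36.
Now minimize piece count subject to staying optimal: for each k, pieces[k] = 1 + min over i with p[i]+r[k−i]=r[k] of pieces[k−i].
pieces[6] = 2
pieces[7] = 2
pieces[8] = 2
pieces[9] = 2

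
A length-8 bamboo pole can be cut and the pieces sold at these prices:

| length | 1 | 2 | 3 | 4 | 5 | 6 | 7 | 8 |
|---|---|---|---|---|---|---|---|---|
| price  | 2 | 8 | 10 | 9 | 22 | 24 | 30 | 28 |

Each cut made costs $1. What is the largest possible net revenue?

Build v[k] bottom-up: v[k] = max over allowed piece i of (p[i] + v[k−i]) − 1 per cut.
v[1] = 2
v[2] = 8
v[3] = 10
v[4] = 15  (first piece 2, then v[2]=8)
v[5] = 22
v[6] = 24
v[7] = 30
v[8] = 31  (first piece 1, then v[7]=30)
One optimal plan: pieces 7 + 1 (1 cut) → $32 − $1 = $31.

31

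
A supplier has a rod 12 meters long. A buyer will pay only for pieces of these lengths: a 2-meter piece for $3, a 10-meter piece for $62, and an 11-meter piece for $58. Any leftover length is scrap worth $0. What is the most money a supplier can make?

65

Let f[k] be the best obtainable value from length k. For each k, try every first piece i and keep the best of price[i] + f[k−i].
f[1] = 0
f[2] = 3
f[3] = 3
f[4] = 6  (first piece 2, then f[2]=3)
f[5] = 6
f[6] = 9  (first piece 2, then f[4]=6)
f[7] = 9
f[8] = 12  (first piece 2, then f[6]=9)
f[9] = 12
f[10] = 62
f[11] = 62
f[12] = 65  (first piece 2, then f[10]=62)
One optimal cutting: 10 + 2 → $65.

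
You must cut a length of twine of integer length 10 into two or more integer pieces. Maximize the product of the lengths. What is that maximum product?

36

Fill prod[k] for k=2..10: at each k try every first piece i and multiply by the better of (k−i) uncut or prod[k−i].
prod[2] = 1*max(1,0) = 1*1 = 1
prod[3] = 1*max(2,1) = 1*2 = 2
prod[4] = 2*max(2,1) = 2*2 = 4
prod[5] = 2*max(3,2) = 2*3 = 6
prod[6] = 3*max(3,2) = 3*3 = 9
prod[7] = 2*max(5,6) = 2*6 = 12
prod[8] = 2*max(6,9) = 2*9 = 18
prod[9] = 3*max(6,9) = 3*9 = 27
prod[10] = 2*max(8,18) = 2*18 = 36
One optimal split: 3 + 3 + 2 + 2; product 3*3*2*2 = 36.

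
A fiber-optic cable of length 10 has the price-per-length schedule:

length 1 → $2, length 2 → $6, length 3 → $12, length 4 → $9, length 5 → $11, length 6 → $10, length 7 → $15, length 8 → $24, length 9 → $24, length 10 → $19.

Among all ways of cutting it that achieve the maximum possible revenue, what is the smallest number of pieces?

Build r[k] bottom-up: r[k] = max over allowed piece i of (p[i] + r[k−i]).
r[1] = 2
r[2] = 6
r[3] = 12
r[4] = 14  (first piece 1, then r[3]=12)
r[5] = 18  (first piece 2, then r[3]=12)
r[6] = 24  (first piece 3, then r[3]=12)
r[7] = 26  (first piece 1, then r[6]=24)
r[8] = 30  (first piece 2, then r[6]=24)
r[9] = 36  (first piece 3, then r[6]=24)
r[10] = 38  (first piece 1, then r[9]=36)
Maximum revenue is $38.
Now minimize piece count subject to staying optimal: for each k, pieces[k] = 1 + min over i with p[i]+r[k−i]=r[k] of pieces[k−i].
pieces[7] = 3
pieces[8] = 3
pieces[9] = 3
pieces[10] = 4

4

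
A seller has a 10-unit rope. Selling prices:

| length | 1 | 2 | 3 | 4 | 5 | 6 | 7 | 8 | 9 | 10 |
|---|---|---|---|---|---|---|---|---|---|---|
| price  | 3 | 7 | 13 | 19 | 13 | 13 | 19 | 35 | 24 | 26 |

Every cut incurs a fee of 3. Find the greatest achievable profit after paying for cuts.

Let net[k] be the best obtainable value from length k. For each k, try every first piece i and keep the best of price[i] + net[k−i] minus the 3 cut fee when i<k.
net[1] = 3
net[2] = max(3+3-3, 7+0) = 7
net[3] = max(3+7-3, 7+3-3, 13+0) = 13
net[4] = max(3+13-3, 7+7-3, 13+3-3, 19+0) = 19
net[5] = max(3+19-3, 7+13-3, 13+7-3, 19+3-3, 13+0) = 19
net[6] = max(3+19-3, 7+19-3, 13+13-3, 19+7-3, 13+3-3, 13+0) = 23
net[7] = max(3+23-3, 7+19-3, 13+19-3, …, 13+3-3, 19+0) = 29
net[8] = max(3+29-3, 7+23-3, 13+19-3, …, 19+3-3, 35+0) = 35
net[9] = max(3+35-3, 7+29-3, 13+23-3, …, 35+3-3, 24+0) = 35
net[10] = max(3+35-3, 7+35-3, 13+29-3, …, 24+3-3, 26+0) = 39
One optimal plan: pieces 4 + 4 + 2 (2 cuts) → 45 − 6 = 39.

39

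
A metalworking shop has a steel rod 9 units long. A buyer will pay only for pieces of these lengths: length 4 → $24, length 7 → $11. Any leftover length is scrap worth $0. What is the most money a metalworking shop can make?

48

Build r[k] bottom-up: r[k] = max over allowed piece i of (p[i] + r[k−i]).
r[1] = 0
r[2] = 0
r[3] = 0
r[4] = 24
r[5] = 24
r[6] = 24
r[7] = 24
r[8] = 48  (first piece 4, then r[4]=24)
r[9] = 48
One optimal cutting: pieces 4 + 4 with 1 unit of scrap → $48.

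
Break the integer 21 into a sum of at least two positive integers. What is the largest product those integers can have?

Define prod[k] = max over 1≤i<k of i · max(k−i, prod[k−i]); the inner max lets the remainder stay uncut if that's better.
prod[2] = 1×max(1,0) = 1×1 = 1
prod[3] = max(1×2, 2×1) = 2
prod[4] = max(1×3, 2×2, 3×1) = 4
prod[5] = max(1×4, 2×3, 3×2, 4×1) = 6
prod[6] = max(1×6, 2×4, 3×3, 4×2, 5×1) = 9
prod[7] = max(1×9, 2×6, 3×4, 4×3, 5×2, 6×1) = 12
prod[8] = max(1×12, 2×9, 3×6, …, 6×2, 7×1) = 18
prod[9] = max(1×18, 2×12, 3×9, …, 7×2, 8×1) = 27
prod[10] = max(1×27, 2×18, 3×12, …, 8×2, 9×1) = 36
prod[11] = max(1×36, 2×27, 3×18, …, 9×2, 10×1) = 54
prod[12] = max(1×54, 2×36, 3×27, …, 10×2, 11×1) = 81
prod[13] = max(1×81, 2×54, 3×36, …, 11×2, 12×1) = 108
prod[14] = max(1×108, 2×81, 3×54, …, 12×2, 13×1) = 162
prod[15] = max(1×162, 2×108, 3×81, …, 13×2, 14×1) = 243
prod[16] = max(1×243, 2×162, 3×108, …, 14×2, 15×1) = 324
prod[17] = max(1×324, 2×243, 3×162, …, 15×2, 16×1) = 486
prod[18] = max(1×486, 2×324, 3×243, …, 16×2, 17×1) = 729
prod[19] = max(1×729, 2×486, 3×324, …, 17×2, 18×1) = 972
prod[20] = max(1×972, 2×729, 3×486, …, 18×2, 19×1) = 1458
prod[21] = max(1×1458, 2×972, 3×729, …, 19×2, 20×1) = 2187
One optimal split: 3 + 3 + 3 + 3 + 3 + 3 + 3; product 3×3×3×3×3×3×3 = 2187.

2187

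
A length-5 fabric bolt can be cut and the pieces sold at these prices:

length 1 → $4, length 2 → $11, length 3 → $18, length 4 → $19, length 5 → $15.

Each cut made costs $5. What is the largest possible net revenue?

24

Let v[k] be the best obtainable value from length k. For each k, try every first piece i and keep the best of price[i] + v[k−i] minus the 5 cut fee when i<k.
v[1] = 4
v[2] = 11
v[3] = 18
v[4] = 19
v[5] = 24  (first piece 2, then v[3]=18)
One optimal plan: pieces 3 + 2 (1 cut) → $29 − $5 = $24.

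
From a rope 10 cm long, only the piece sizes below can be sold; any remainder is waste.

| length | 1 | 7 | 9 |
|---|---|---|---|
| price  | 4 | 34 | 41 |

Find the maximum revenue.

Let r[k] be the best obtainable value from length k. For each k, try every first piece i and keep the best of price[i] + r[k−i].
r[1] = 4
r[2] = 8  (first piece 1, then r[1]=4)
r[3] = 12  (first piece 1, then r[2]=8)
r[4] = 16  (first piece 1, then r[3]=12)
r[5] = 20  (first piece 1, then r[4]=16)
r[6] = 24  (first piece 1, then r[5]=20)
r[7] = 34
r[8] = 38  (first piece 1, then r[7]=34)
r[9] = 42  (first piece 1, then r[8]=38)
r[10] = 46  (first piece 1, then r[9]=42)
One optimal cutting: 7 + 1 + 1 + 1 → €46.

46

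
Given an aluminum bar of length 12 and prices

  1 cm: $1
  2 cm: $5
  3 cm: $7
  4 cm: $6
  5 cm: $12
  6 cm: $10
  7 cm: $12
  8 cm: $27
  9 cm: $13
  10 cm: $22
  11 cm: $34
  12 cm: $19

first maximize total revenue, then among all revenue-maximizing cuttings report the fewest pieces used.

Build r[k] bottom-up: r[k] = max over allowed piece i of (p[i] + r[k−i]).
r[1] = 1
r[2] = max(1+1, 5+0) = 5
r[3] = max(1+5, 5+1, 7+0) = 7
r[4] = max(1+7, 5+5, 7+1, 6+0) = 10
r[5] = max(1+10, 5+7, 7+5, 6+1, 12+0) = 12
r[6] = max(1+12, 5+10, 7+7, 6+5, 12+1, 10+0) = 15
r[7] = max(1+15, 5+12, 7+10, …, 10+1, 12+0) = 17
r[8] = max(1+17, 5+15, 7+12, …, 12+1, 27+0) = 27
r[9] = max(1+27, 5+17, 7+15, …, 27+1, 13+0) = 28
r[10] = max(1+28, 5+27, 7+17, …, 13+1, 22+0) = 32
r[11] = max(1+32, 5+28, 7+27, …, 22+1, 34+0) = 34
r[12] = max(1+34, 5+32, 7+28, …, 34+1, 19+0) = 37
Maximum revenue is $37.
Now minimize piece count subject to staying optimal: for each k, pieces[k] = 1 + min over i with p[i]+r[k−i]=r[k] of pieces[k−i].
pieces[9] = 2
pieces[10] = 2
pieces[11] = 1
pieces[12] = 3

3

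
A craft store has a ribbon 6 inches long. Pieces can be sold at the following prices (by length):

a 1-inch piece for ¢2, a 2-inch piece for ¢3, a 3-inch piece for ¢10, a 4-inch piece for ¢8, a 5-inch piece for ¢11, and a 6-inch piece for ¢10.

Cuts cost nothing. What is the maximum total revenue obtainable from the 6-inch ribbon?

20

Build v[k] bottom-up: v[k] = max over allowed piece i of (p[i] + v[k−i]).
v[1] = 2
v[2] = max(2+2, 3+0) = 4
v[3] = max(2+4, 3+2, 10+0) = 10
v[4] = max(2+10, 3+4, 10+2, 8+0) = 12
v[5] = max(2+12, 3+10, 10+4, 8+2, 11+0) = 14
v[6] = max(2+14, 3+12, 10+10, 8+4, 11+2, 10+0) = 20
One optimal cutting: 3 + 3 → ¢10 + ¢10 = ¢20.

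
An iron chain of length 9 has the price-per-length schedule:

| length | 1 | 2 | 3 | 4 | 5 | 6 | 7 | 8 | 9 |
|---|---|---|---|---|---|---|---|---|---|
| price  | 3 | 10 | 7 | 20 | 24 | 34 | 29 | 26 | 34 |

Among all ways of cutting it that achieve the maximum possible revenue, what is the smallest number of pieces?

Build r[k] bottom-up: r[k] = max over allowed piece i of (p[i] + r[k−i]).
r[1] = 3
r[2] = max(3+3, 10+0) = 10
r[3] = max(3+10, 10+3, 7+0) = 13
r[4] = max(3+13, 10+10, 7+3, 20+0) = 20
r[5] = max(3+20, 10+13, 7+10, 20+3, 24+0) = 24
r[6] = max(3+24, 10+20, 7+13, 20+10, 24+3, 34+0) = 34
r[7] = max(3+34, 10+24, 7+20, …, 34+3, 29+0) = 37
r[8] = max(3+37, 10+34, 7+24, …, 29+3, 26+0) = 44
r[9] = max(3+44, 10+37, 7+34, …, 26+3, 34+0) = 47
Maximum revenue is $47.
Now minimize piece count subject to staying optimal: for each k, pieces[k] = 1 + min over i with p[i]+r[k−i]=r[k] of pieces[k−i].
pieces[6] = 1
pieces[7] = 2
pieces[8] = 2
pieces[9] = 3

3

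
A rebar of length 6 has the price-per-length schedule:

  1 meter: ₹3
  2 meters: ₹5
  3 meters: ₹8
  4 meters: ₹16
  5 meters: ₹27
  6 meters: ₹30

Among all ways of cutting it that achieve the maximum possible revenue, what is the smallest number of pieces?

1

Consider every possible first cut. r[k] is the best of p[i]+r[k−i] over all sellable i≤k.
r[1] = 3
r[2] = 6  (first piece 1, then r[1]=3)
r[3] = 9  (first piece 1, then r[2]=6)
r[4] = 16
r[5] = 27
r[6] = 30  (first piece 1, then r[5]=27)
Maximum revenue is ₹30.
Now minimize piece count subject to staying optimal: for each k, pieces[k] = 1 + min over i with p[i]+r[k−i]=r[k] of pieces[k−i].
pieces[3] = 3
pieces[4] = 1
pieces[5] = 1
pieces[6] = 1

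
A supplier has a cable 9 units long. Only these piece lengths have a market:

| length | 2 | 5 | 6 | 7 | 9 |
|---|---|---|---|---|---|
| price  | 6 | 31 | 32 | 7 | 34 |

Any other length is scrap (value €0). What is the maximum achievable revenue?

Build f[k] bottom-up: f[k] = max over allowed piece i of (p[i] + f[k−i]).
f[1] = 0
f[2] = 6
f[3] = 6
f[4] = 12  (first piece 2, then f[2]=6)
f[5] = 31
f[6] = 32
f[7] = 37  (first piece 2, then f[5]=31)
f[8] = 38  (first piece 2, then f[6]=32)
f[9] = 43  (first piece 2, then f[7]=37)
One optimal cutting: 5 + 2 + 2 → €43.

43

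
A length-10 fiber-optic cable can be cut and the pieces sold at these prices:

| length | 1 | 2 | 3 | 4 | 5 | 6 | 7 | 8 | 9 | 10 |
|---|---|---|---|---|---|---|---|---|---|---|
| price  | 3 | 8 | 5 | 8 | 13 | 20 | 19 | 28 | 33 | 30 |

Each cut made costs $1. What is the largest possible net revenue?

Build v[k] bottom-up: v[k] = max over allowed piece i of (p[i] + v[k−i]) − 1 per cut.
v[1] = 3
v[2] = 8
v[3] = 10  (first piece 1, then v[2]=8)
v[4] = 15  (first piece 2, then v[2]=8)
v[5] = 17  (first piece 1, then v[4]=15)
v[6] = 22  (first piece 2, then v[4]=15)
v[7] = 24  (first piece 1, then v[6]=22)
v[8] = 29  (first piece 2, then v[6]=22)
v[9] = 33
v[10] = 36  (first piece 2, then v[8]=29)
One optimal plan: pieces 2 + 2 + 2 + 2 + 2 (4 cuts) → $40 − $4 = $36.

36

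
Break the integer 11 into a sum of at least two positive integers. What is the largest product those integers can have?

54

Fill g[k] for k=2..11: at each k try every first piece i and multiply by the better of (k−i) uncut or g[k−i].
g[2] = 1*max(1,0) = 1*1 = 1
g[3] = 1*max(2,1) = 1*2 = 2
g[4] = 2*max(2,1) = 2*2 = 4
g[5] = 2*max(3,2) = 2*3 = 6
g[6] = 3*max(3,2) = 3*3 = 9
g[7] = 2*max(5,6) = 2*6 = 12
g[8] = 2*max(6,9) = 2*9 = 18
g[9] = 3*max(6,9) = 3*9 = 27
g[10] = 2*max(8,18) = 2*18 = 36
g[11] = 2*max(9,27) = 2*27 = 54
One optimal split: 3 + 3 + 3 + 2; product 3*3*3*2 = 54.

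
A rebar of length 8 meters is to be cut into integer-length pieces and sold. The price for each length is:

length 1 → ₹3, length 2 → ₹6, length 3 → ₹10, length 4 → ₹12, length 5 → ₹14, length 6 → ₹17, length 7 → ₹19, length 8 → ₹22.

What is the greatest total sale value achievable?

26

Consider every possible first cut. r[k] is the best of p[i]+r[k−i] over all sellable i≤k.
r[1] = 3
r[2] = 6  (first piece 1, then r[1]=3)
r[3] = 10
r[4] = 13  (first piece 1, then r[3]=10)
r[5] = 16  (first piece 1, then r[4]=13)
r[6] = 20  (first piece 3, then r[3]=10)
r[7] = 23  (first piece 1, then r[6]=20)
r[8] = 26  (first piece 1, then r[7]=23)
One optimal cutting: 3 + 3 + 1 + 1 → ₹10 + ₹10 + ₹3 + ₹3 = ₹26.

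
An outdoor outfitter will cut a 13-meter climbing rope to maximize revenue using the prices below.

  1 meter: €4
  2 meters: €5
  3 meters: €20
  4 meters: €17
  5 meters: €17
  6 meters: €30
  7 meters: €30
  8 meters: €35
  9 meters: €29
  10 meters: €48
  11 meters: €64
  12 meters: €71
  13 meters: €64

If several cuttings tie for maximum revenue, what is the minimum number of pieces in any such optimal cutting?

5

Build r[k] bottom-up: r[k] = max over allowed piece i of (p[i] + r[k−i]).
r[1] = 4
r[2] = 8  (first piece 1, then r[1]=4)
r[3] = 20
r[4] = 24  (first piece 1, then r[3]=20)
r[5] = 28  (first piece 1, then r[4]=24)
r[6] = 40  (first piece 3, then r[3]=20)
r[7] = 44  (first piece 1, then r[6]=40)
r[8] = 48  (first piece 1, then r[7]=44)
r[9] = 60  (first piece 3, then r[6]=40)
r[10] = 64  (first piece 1, then r[9]=60)
r[11] = 68  (first piece 1, then r[10]=64)
r[12] = 80  (first piece 3, then r[9]=60)
r[13] = 84  (first piece 1, then r[12]=80)
Maximum revenue is €84.
Now minimize piece count subject to staying optimal: for each k, pieces[k] = 1 + min over i with p[i]+r[k−i]=r[k] of pieces[k−i].
pieces[10] = 4
pieces[11] = 5
pieces[12] = 4
pieces[13] = 5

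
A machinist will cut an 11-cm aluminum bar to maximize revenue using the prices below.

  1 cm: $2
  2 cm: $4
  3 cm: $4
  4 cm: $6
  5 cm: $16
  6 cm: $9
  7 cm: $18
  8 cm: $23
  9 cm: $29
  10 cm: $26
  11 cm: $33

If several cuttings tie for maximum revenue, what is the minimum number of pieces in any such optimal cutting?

3

Build r[k] bottom-up: r[k] = max over allowed piece i of (p[i] + r[k−i]).
r[1] = 2
r[2] = max(2+2, 4+0) = 4
r[3] = max(2+4, 4+2, 4+0) = 6
r[4] = max(2+6, 4+4, 4+2, 6+0) = 8
r[5] = max(2+8, 4+6, 4+4, 6+2, 16+0) = 16
r[6] = max(2+16, 4+8, 4+6, 6+4, 16+2, 9+0) = 18
r[7] = max(2+18, 4+16, 4+8, …, 9+2, 18+0) = 20
r[8] = max(2+20, 4+18, 4+16, …, 18+2, 23+0) = 23
r[9] = max(2+23, 4+20, 4+18, …, 23+2, 29+0) = 29
r[10] = max(2+29, 4+23, 4+20, …, 29+2, 26+0) = 32
r[11] = max(2+32, 4+29, 4+23, …, 26+2, 33+0) = 34
Maximum revenue is $34.
Now minimize piece count subject to staying optimal: for each k, pieces[k] = 1 + min over i with p[i]+r[k−i]=r[k] of pieces[k−i].
pieces[8] = 1
pieces[9] = 1
pieces[10] = 2
pieces[11] = 3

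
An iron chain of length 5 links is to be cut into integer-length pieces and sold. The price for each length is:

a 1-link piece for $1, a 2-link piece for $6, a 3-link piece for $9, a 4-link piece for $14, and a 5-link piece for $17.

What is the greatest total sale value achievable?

Consider every possible first cut. R[k] is the best of p[i]+R[k−i] over all sellable i≤k.
R[1] = 1
R[2] = 6
R[3] = 9
R[4] = 14
R[5] = 17
Best is to sell the whole 5-link piece uncut for $17.

17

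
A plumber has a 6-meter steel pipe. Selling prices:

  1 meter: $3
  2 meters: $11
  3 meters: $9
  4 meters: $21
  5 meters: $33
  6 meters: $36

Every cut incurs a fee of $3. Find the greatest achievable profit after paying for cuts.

36

Let net[k] be the best obtainable value from length k. For each k, try every first piece i and keep the best of price[i] + net[k−i] minus the 3 cut fee when i<k.
net[1] = 3
net[2] = 11
net[3] = 11  (first piece 1, then net[2]=11)
net[4] = 21
net[5] = 33
net[6] = 36
Best is to make no cuts and sell whole for $36.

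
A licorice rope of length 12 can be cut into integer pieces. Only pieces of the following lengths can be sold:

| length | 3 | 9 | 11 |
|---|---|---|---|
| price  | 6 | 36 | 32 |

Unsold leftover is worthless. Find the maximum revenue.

42

Build best[k] bottom-up: best[k] = max over allowed piece i of (p[i] + best[k−i]).
best[1] = 0
best[2] = 0
best[3] = 6
best[4] = 6
best[5] = 6
best[6] = 12  (first piece 3, then best[3]=6)
best[7] = 12
best[8] = 12
best[9] = max(6+12, 36+0) = 36
best[10] = max(6+12, 36+0) = 36
best[11] = max(6+12, 36+0, 32+0) = 36
best[12] = max(6+36, 36+6, 32+0) = 42
One optimal cutting: 9 + 3 → ¢42.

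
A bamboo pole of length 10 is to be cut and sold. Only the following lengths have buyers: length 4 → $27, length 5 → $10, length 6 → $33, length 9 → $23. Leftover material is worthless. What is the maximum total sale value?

Build best[k] bottom-up: best[k] = max over allowed piece i of (p[i] + best[k−i]).
best[1] = 0
best[2] = 0
best[3] = 0
best[4] = 27
best[5] = 27
best[6] = 33
best[7] = 33
best[8] = 54  (first piece 4, then best[4]=27)
best[9] = 54
best[10] = 60  (first piece 4, then best[6]=33)
One optimal cutting: 6 + 4 → $60.

60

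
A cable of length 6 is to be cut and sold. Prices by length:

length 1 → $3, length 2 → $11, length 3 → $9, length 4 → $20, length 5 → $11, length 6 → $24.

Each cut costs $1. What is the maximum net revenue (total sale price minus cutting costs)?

31

Let net[k] be the best obtainable value from length k. For each k, try every first piece i and keep the best of price[i] + net[k−i] minus the 1 cut fee when i<k.
net[1] = 3
net[2] = max(3+3-1, 11+0) = 11
net[3] = max(3+11-1, 11+3-1, 9+0) = 13
net[4] = max(3+13-1, 11+11-1, 9+3-1, 20+0) = 21
net[5] = max(3+21-1, 11+13-1, 9+11-1, 20+3-1, 11+0) = 23
net[6] = max(3+23-1, 11+21-1, 9+13-1, 20+11-1, 11+3-1, 24+0) = 31
One optimal plan: pieces 2 + 2 + 2 (2 cuts) → $33 − $2 = $31.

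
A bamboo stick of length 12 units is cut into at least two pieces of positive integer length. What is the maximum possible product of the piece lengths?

Define m[k] = max over 1≤i<k of i · max(k−i, m[k−i]); the inner max lets the remainder stay uncut if that's better.
m[2] = 1*max(1,0) = 1*1 = 1
m[3] = max(1*2, 2*1) = 2
m[4] = max(1*3, 2*2, 3*1) = 4
m[5] = max(1*4, 2*3, 3*2, 4*1) = 6
m[6] = max(1*6, 2*4, 3*3, 4*2, 5*1) = 9
m[7] = max(1*9, 2*6, 3*4, 4*3, 5*2, 6*1) = 12
m[8] = max(1*12, 2*9, 3*6, …, 6*2, 7*1) = 18
m[9] = max(1*18, 2*12, 3*9, …, 7*2, 8*1) = 27
m[10] = max(1*27, 2*18, 3*12, …, 8*2, 9*1) = 36
m[11] = max(1*36, 2*27, 3*18, …, 9*2, 10*1) = 54
m[12] = max(1*54, 2*36, 3*27, …, 10*2, 11*1) = 81
One optimal split: 3 + 3 + 3 + 3; product 3*3*3*3 = 81.

81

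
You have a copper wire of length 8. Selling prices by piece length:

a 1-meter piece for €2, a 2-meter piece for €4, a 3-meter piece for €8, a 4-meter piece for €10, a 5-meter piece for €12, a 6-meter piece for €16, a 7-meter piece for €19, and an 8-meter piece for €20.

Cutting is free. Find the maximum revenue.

Build R[k] bottom-up: R[k] = max over allowed piece i of (p[i] + R[k−i]).
R[1] = 2
R[2] = max(2+2, 4+0) = 4
R[3] = max(2+4, 4+2, 8+0) = 8
R[4] = max(2+8, 4+4, 8+2, 10+0) = 10
R[5] = max(2+10, 4+8, 8+4, 10+2, 12+0) = 12
R[6] = max(2+12, 4+10, 8+8, 10+4, 12+2, 16+0) = 16
R[7] = max(2+16, 4+12, 8+10, …, 16+2, 19+0) = 19
R[8] = max(2+19, 4+16, 8+12, …, 19+2, 20+0) = 21
One optimal cutting: 7 + 1 → €19 + €2 = €21.

21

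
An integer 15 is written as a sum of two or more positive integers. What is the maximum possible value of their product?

Define P[k] = max over 1≤i<k of i · max(k−i, P[k−i]); the inner max lets the remainder stay uncut if that's better.
Small cases: P[2]=1, P[3]=2, P[4]=4, P[5]=6, P[6]=9, P[7]=12, P[8]=18, P[9]=27, P[10]=36.
P[11] = max(1·36, 2·27, 3·18, …, 9·2, 10·1) = 54
P[12] = max(1·54, 2·36, 3·27, …, 10·2, 11·1) = 81
P[13] = max(1·81, 2·54, 3·36, …, 11·2, 12·1) = 108
P[14] = max(1·108, 2·81, 3·54, …, 12·2, 13·1) = 162
P[15] = max(1·162, 2·108, 3·81, …, 13·2, 14·1) = 243
One optimal split: 3 + 3 + 3 + 3 + 3; product 3·3·3·3·3 = 243.

243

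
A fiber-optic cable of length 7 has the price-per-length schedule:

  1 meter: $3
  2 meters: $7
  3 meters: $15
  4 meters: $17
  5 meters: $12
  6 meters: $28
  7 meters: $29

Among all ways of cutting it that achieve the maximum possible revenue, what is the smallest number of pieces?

3

Consider every possible first cut. r[k] is the best of p[i]+r[k−i] over all sellable i≤k.
r[1] = 3
r[2] = 7
r[3] = 15
r[4] = 18  (first piece 1, then r[3]=15)
r[5] = 22  (first piece 2, then r[3]=15)
r[6] = 30  (first piece 3, then r[3]=15)
r[7] = 33  (first piece 1, then r[6]=30)
Maximum revenue is $33.
Now minimize piece count subject to staying optimal: for each k, pieces[k] = 1 + min over i with p[i]+r[k−i]=r[k] of pieces[k−i].
pieces[4] = 2
pieces[5] = 2
pieces[6] = 2
pieces[7] = 3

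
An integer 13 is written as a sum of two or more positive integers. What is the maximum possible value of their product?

Fill g[k] for k=2..13: at each k try every first piece i and multiply by the better of (k−i) uncut or g[k−i].
g[2] = 1*max(1,0) = 1*1 = 1
g[3] = 1*max(2,1) = 1*2 = 2
g[4] = 2*max(2,1) = 2*2 = 4
g[5] = 2*max(3,2) = 2*3 = 6
g[6] = 3*max(3,2) = 3*3 = 9
g[7] = 2*max(5,6) = 2*6 = 12
g[8] = 2*max(6,9) = 2*9 = 18
g[9] = 3*max(6,9) = 3*9 = 27
g[10] = 2*max(8,18) = 2*18 = 36
g[11] = 2*max(9,27) = 2*27 = 54
g[12] = 3*max(9,27) = 3*27 = 81
g[13] = 2*max(11,54) = 2*54 = 108
One optimal split: 3 + 3 + 3 + 2 + 2; product 3*3*3*2*2 = 108.

108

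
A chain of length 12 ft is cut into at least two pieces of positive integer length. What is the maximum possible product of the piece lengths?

81

Define prod[k] = max over 1≤i<k of i · max(k−i, prod[k−i]); the inner max lets the remainder stay uncut if that's better.
prod[2] = 1*max(1,0) = 1*1 = 1
prod[3] = 1*max(2,1) = 1*2 = 2
prod[4] = 2*max(2,1) = 2*2 = 4
prod[5] = 2*max(3,2) = 2*3 = 6
prod[6] = 3*max(3,2) = 3*3 = 9
prod[7] = 2*max(5,6) = 2*6 = 12
prod[8] = 2*max(6,9) = 2*9 = 18
prod[9] = 3*max(6,9) = 3*9 = 27
prod[10] = 2*max(8,18) = 2*18 = 36
prod[11] = 2*max(9,27) = 2*27 = 54
prod[12] = 3*max(9,27) = 3*27 = 81
One optimal split: 3 + 3 + 3 + 3; product 3*3*3*3 = 81.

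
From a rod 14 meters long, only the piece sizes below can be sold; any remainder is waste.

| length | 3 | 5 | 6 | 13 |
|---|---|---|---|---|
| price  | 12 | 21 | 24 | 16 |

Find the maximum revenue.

57

Build best[k] bottom-up: best[k] = max over allowed piece i of (p[i] + best[k−i]).
best[1] = 0
best[2] = 0
best[3] = 12
best[4] = 12
best[5] = 21
best[6] = 24  (first piece 3, then best[3]=12)
best[7] = 24
best[8] = 33  (first piece 3, then best[5]=21)
best[9] = 36  (first piece 3, then best[6]=24)
best[10] = 42  (first piece 5, then best[5]=21)
best[11] = 45  (first piece 3, then best[8]=33)
best[12] = 48  (first piece 3, then best[9]=36)
best[13] = 54  (first piece 3, then best[10]=42)
best[14] = 57  (first piece 3, then best[11]=45)
One optimal cutting: 5 + 3 + 3 + 3 → 57.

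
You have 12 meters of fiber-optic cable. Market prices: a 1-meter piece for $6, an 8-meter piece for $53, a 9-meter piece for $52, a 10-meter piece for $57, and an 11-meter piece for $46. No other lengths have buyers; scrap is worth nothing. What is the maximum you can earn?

77

Let r[k] be the best obtainable value from length k. For each k, try every first piece i and keep the best of price[i] + r[k−i].
r[1] = 6
r[2] = 12  (first piece 1, then r[1]=6)
r[3] = 18  (first piece 1, then r[2]=12)
r[4] = 24  (first piece 1, then r[3]=18)
r[5] = 30  (first piece 1, then r[4]=24)
r[6] = 36  (first piece 1, then r[5]=30)
r[7] = 42  (first piece 1, then r[6]=36)
r[8] = max(6+42, 53+0) = 53
r[9] = max(6+53, 53+6, 52+0) = 59
r[10] = max(6+59, 53+12, 52+6, 57+0) = 65
r[11] = max(6+65, 53+18, 52+12, 57+6, 46+0) = 71
r[12] = max(6+71, 53+24, 52+18, 57+12, 46+6) = 77
One optimal cutting: 8 + 1 + 1 + 1 + 1 → $77.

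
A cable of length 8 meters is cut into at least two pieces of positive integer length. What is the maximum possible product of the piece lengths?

Fill g[k] for k=2..8: at each k try every first piece i and multiply by the better of (k−i) uncut or g[k−i].
g[2] = 1·max(1,0) = 1·1 = 1
g[3] = max(1·2, 2·1) = 2
g[4] = max(1·3, 2·2, 3·1) = 4
g[5] = max(1·4, 2·3, 3·2, 4·1) = 6
g[6] = max(1·6, 2·4, 3·3, 4·2, 5·1) = 9
g[7] = max(1·9, 2·6, 3·4, 4·3, 5·2, 6·1) = 12
g[8] = max(1·12, 2·9, 3·6, …, 6·2, 7·1) = 18
One optimal split: 3 + 3 + 2; product 3·3·2 = 18.

18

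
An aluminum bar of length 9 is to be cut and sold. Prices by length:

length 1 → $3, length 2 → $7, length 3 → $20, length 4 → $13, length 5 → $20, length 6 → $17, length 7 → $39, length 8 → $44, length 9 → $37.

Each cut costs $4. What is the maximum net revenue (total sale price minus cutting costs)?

52

Build net[k] bottom-up: net[k] = max over allowed piece i of (p[i] + net[k−i]) − 4 per cut.
net[1] = 3
net[2] = max(3+3-4, 7+0) = 7
net[3] = max(3+7-4, 7+3-4, 20+0) = 20
net[4] = max(3+20-4, 7+7-4, 20+3-4, 13+0) = 19
net[5] = max(3+19-4, 7+20-4, 20+7-4, 13+3-4, 20+0) = 23
net[6] = max(3+23-4, 7+19-4, 20+20-4, 13+7-4, 20+3-4, 17+0) = 36
net[7] = max(3+36-4, 7+23-4, 20+19-4, …, 17+3-4, 39+0) = 39
net[8] = max(3+39-4, 7+36-4, 20+23-4, …, 39+3-4, 44+0) = 44
net[9] = max(3+44-4, 7+39-4, 20+36-4, …, 44+3-4, 37+0) = 52
One optimal plan: pieces 3 + 3 + 3 (2 cuts) → $60 − $8 = $52.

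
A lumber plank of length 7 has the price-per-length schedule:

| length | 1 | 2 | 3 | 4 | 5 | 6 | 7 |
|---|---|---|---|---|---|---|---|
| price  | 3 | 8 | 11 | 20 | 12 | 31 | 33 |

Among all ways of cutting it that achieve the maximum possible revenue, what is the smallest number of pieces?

2

Consider every possible first cut. r[k] is the best of p[i]+r[k−i] over all sellable i≤k.
r[1] = 3
r[2] = max(3+3, 8+0) = 8
r[3] = max(3+8, 8+3, 11+0) = 11
r[4] = max(3+11, 8+8, 11+3, 20+0) = 20
r[5] = max(3+20, 8+11, 11+8, 20+3, 12+0) = 23
r[6] = max(3+23, 8+20, 11+11, 20+8, 12+3, 31+0) = 31
r[7] = max(3+31, 8+23, 11+20, …, 31+3, 33+0) = 34
Maximum revenue is $34.
Now minimize piece count subject to staying optimal: for each k, pieces[k] = 1 + min over i with p[i]+r[k−i]=r[k] of pieces[k−i].
pieces[4] = 1
pieces[5] = 2
pieces[6] = 1
pieces[7] = 2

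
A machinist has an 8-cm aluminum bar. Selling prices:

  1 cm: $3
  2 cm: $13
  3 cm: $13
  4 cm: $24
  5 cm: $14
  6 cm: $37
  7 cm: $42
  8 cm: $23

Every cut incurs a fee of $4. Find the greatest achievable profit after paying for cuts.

46

Build v[k] bottom-up: v[k] = max over allowed piece i of (p[i] + v[k−i]) − 4 per cut.
v[1] = 3
v[2] = max(3+3-4, 13+0) = 13
v[3] = max(3+13-4, 13+3-4, 13+0) = 13
v[4] = max(3+13-4, 13+13-4, 13+3-4, 24+0) = 24
v[5] = max(3+24-4, 13+13-4, 13+13-4, 24+3-4, 14+0) = 23
v[6] = max(3+23-4, 13+24-4, 13+13-4, 24+13-4, 14+3-4, 37+0) = 37
v[7] = max(3+37-4, 13+23-4, 13+24-4, …, 37+3-4, 42+0) = 42
v[8] = max(3+42-4, 13+37-4, 13+23-4, …, 42+3-4, 23+0) = 46
One optimal plan: pieces 6 + 2 (1 cut) → $50 − $4 = $46.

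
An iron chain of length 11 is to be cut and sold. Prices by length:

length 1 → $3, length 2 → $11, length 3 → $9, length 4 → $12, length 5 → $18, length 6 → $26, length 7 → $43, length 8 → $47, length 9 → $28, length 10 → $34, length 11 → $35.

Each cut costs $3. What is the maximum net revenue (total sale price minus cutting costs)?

Let r[k] be the best obtainable value from length k. For each k, try every first piece i and keep the best of price[i] + r[k−i] minus the 3 cut fee when i<k.
r[1] = 3
r[2] = 11
r[3] = 11  (first piece 1, then r[2]=11)
r[4] = 19  (first piece 2, then r[2]=11)
r[5] = 19  (first piece 1, then r[4]=19)
r[6] = 27  (first piece 2, then r[4]=19)
r[7] = 43
r[8] = 47
r[9] = 51  (first piece 2, then r[7]=43)
r[10] = 55  (first piece 2, then r[8]=47)
r[11] = 59  (first piece 2, then r[9]=51)
One optimal plan: pieces 7 + 2 + 2 (2 cuts) → $65 − $6 = $59.

59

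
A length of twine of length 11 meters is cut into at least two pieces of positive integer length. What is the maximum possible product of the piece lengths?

Fill prod[k] for k=2..11: at each k try every first piece i and multiply by the better of (k−i) uncut or prod[k−i].
Small cases: prod[2]=1, prod[3]=2, prod[4]=4, prod[5]=6.
prod[6] = 3×max(3,2) = 3×3 = 9
prod[7] = 2×max(5,6) = 2×6 = 12
prod[8] = 2×max(6,9) = 2×9 = 18
prod[9] = 3×max(6,9) = 3×9 = 27
prod[10] = 2×max(8,18) = 2×18 = 36
prod[11] = 2×max(9,27) = 2×27 = 54
One optimal split: 3 + 3 + 3 + 2; product 3×3×3×2 = 54.

54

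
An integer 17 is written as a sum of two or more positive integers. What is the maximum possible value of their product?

Fill prod[k] for k=2..17: at each k try every first piece i and multiply by the better of (k−i) uncut or prod[k−i].
prod[2] = 1·max(1,0) = 1·1 = 1
prod[3] = 1·max(2,1) = 1·2 = 2
prod[4] = 2·max(2,1) = 2·2 = 4
prod[5] = 2·max(3,2) = 2·3 = 6
prod[6] = 3·max(3,2) = 3·3 = 9
prod[7] = 2·max(5,6) = 2·6 = 12
prod[8] = 2·max(6,9) = 2·9 = 18
prod[9] = 3·max(6,9) = 3·9 = 27
prod[10] = 2·max(8,18) = 2·18 = 36
prod[11] = 2·max(9,27) = 2·27 = 54
prod[12] = 3·max(9,27) = 3·27 = 81
prod[13] = 2·max(11,54) = 2·54 = 108
prod[14] = 2·max(12,81) = 2·81 = 162
prod[15] = 3·max(12,81) = 3·81 = 243
prod[16] = 2·max(14,162) = 2·162 = 324
prod[17] = 2·max(15,243) = 2·243 = 486
One optimal split: 3 + 3 + 3 + 3 + 3 + 2; product 3·3·3·3·3·2 = 486.

486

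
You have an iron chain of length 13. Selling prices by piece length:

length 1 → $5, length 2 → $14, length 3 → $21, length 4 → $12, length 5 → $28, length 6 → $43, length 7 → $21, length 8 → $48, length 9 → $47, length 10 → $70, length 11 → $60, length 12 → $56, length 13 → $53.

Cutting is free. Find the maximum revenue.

Build v[k] bottom-up: v[k] = max over allowed piece i of (p[i] + v[k−i]).
v[1] = 5
v[2] = max(5+5, 14+0) = 14
v[3] = max(5+14, 14+5, 21+0) = 21
v[4] = max(5+21, 14+14, 21+5, 12+0) = 28
v[5] = max(5+28, 14+21, 21+14, 12+5, 28+0) = 35
v[6] = max(5+35, 14+28, 21+21, 12+14, 28+5, 43+0) = 43
v[7] = max(5+43, 14+35, 21+28, …, 43+5, 21+0) = 49
v[8] = max(5+49, 14+43, 21+35, …, 21+5, 48+0) = 57
v[9] = max(5+57, 14+49, 21+43, …, 48+5, 47+0) = 64
v[10] = max(5+64, 14+57, 21+49, …, 47+5, 70+0) = 71
v[11] = max(5+71, 14+64, 21+57, …, 70+5, 60+0) = 78
v[12] = max(5+78, 14+71, 21+64, …, 60+5, 56+0) = 86
v[13] = max(5+86, 14+78, 21+71, …, 56+5, 53+0) = 92
One optimal cutting: 6 + 3 + 2 + 2 → $43 + $21 + $14 + $14 = $92.

92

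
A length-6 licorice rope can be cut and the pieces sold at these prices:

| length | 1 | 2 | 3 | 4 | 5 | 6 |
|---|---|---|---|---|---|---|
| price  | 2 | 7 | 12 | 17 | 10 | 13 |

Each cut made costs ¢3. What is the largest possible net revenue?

Let v[k] be the best obtainable value from length k. For each k, try every first piece i and keep the best of price[i] + v[k−i] minus the 3 cut fee when i<k.
v[1] = 2
v[2] = 7
v[3] = 12
v[4] = 17
v[5] = 16  (first piece 1, then v[4]=17)
v[6] = 21  (first piece 2, then v[4]=17)
One optimal plan: pieces 4 + 2 (1 cut) → ¢24 − ¢3 = ¢21.

21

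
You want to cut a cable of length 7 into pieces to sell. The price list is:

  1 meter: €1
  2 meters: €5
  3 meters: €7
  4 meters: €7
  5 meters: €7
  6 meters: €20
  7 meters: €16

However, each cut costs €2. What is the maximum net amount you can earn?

Let v[k] be the best obtainable value from length k. For each k, try every first piece i and keep the best of price[i] + v[k−i] minus the 2 cut fee when i<k.
v[1] = 1
v[2] = 5
v[3] = 7
v[4] = 8  (first piece 2, then v[2]=5)
v[5] = 10  (first piece 2, then v[3]=7)
v[6] = 20
v[7] = 19  (first piece 1, then v[6]=20)
One optimal plan: pieces 6 + 1 (1 cut) → €21 − €2 = €19.

19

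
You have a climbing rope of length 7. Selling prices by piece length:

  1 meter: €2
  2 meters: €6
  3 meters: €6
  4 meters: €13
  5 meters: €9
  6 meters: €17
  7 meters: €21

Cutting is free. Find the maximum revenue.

Build R[k] bottom-up: R[k] = max over allowed piece i of (p[i] + R[k−i]).
R[1] = 2
R[2] = max(2+2, 6+0) = 6
R[3] = max(2+6, 6+2, 6+0) = 8
R[4] = max(2+8, 6+6, 6+2, 13+0) = 13
R[5] = max(2+13, 6+8, 6+6, 13+2, 9+0) = 15
R[6] = max(2+15, 6+13, 6+8, 13+6, 9+2, 17+0) = 19
R[7] = max(2+19, 6+15, 6+13, …, 17+2, 21+0) = 21
One optimal cutting: 4 + 2 + 1 → €13 + €6 + €2 = €21.

21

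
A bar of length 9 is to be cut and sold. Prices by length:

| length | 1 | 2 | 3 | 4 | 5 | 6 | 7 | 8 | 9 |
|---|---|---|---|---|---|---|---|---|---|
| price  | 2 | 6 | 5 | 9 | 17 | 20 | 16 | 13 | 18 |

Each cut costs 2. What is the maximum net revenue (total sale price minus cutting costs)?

25

Let r[k] be the best obtainable value from length k. For each k, try every first piece i and keep the best of price[i] + r[k−i] minus the 2 cut fee when i<k.
r[1] = 2
r[2] = 6
r[3] = 6  (first piece 1, then r[2]=6)
r[4] = 10  (first piece 2, then r[2]=6)
r[5] = 17
r[6] = 20
r[7] = 21  (first piece 2, then r[5]=17)
r[8] = 24  (first piece 2, then r[6]=20)
r[9] = 25  (first piece 2, then r[7]=21)
One optimal plan: pieces 5 + 2 + 2 (2 cuts) → 29 − 4 = 25.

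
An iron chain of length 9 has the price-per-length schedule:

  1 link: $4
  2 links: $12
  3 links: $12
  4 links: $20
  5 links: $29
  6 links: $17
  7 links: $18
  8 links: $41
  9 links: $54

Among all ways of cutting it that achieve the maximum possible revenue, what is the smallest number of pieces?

1

Build r[k] bottom-up: r[k] = max over allowed piece i of (p[i] + r[k−i]).
r[1] = 4
r[2] = max(4+4, 12+0) = 12
r[3] = max(4+12, 12+4, 12+0) = 16
r[4] = max(4+16, 12+12, 12+4, 20+0) = 24
r[5] = max(4+24, 12+16, 12+12, 20+4, 29+0) = 29
r[6] = max(4+29, 12+24, 12+16, 20+12, 29+4, 17+0) = 36
r[7] = max(4+36, 12+29, 12+24, …, 17+4, 18+0) = 41
r[8] = max(4+41, 12+36, 12+29, …, 18+4, 41+0) = 48
r[9] = max(4+48, 12+41, 12+36, …, 41+4, 54+0) = 54
Maximum revenue is $54.
Now minimize piece count subject to staying optimal: for each k, pieces[k] = 1 + min over i with p[i]+r[k−i]=r[k] of pieces[k−i].
pieces[6] = 3
pieces[7] = 2
pieces[8] = 4
pieces[9] = 1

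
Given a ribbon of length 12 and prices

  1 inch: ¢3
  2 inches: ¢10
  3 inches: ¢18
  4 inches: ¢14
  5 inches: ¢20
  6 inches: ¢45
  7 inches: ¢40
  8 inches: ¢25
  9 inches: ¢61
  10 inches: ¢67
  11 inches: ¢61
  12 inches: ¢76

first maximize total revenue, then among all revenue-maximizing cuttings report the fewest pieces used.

2

Let r[k] be the best obtainable value from length k. For each k, try every first piece i and keep the best of price[i] + r[k−i].
r[1] = 3
r[2] = 10
r[3] = 18
r[4] = 21  (first piece 1, then r[3]=18)
r[5] = 28  (first piece 2, then r[3]=18)
r[6] = 45
r[7] = 48  (first piece 1, then r[6]=45)
r[8] = 55  (first piece 2, then r[6]=45)
r[9] = 63  (first piece 3, then r[6]=45)
r[10] = 67
r[11] = 73  (first piece 2, then r[9]=63)
r[12] = 90  (first piece 6, then r[6]=45)
Maximum revenue is ¢90.
Now minimize piece count subject to staying optimal: for each k, pieces[k] = 1 + min over i with p[i]+r[k−i]=r[k] of pieces[k−i].
pieces[9] = 2
pieces[10] = 1
pieces[11] = 3
pieces[12] = 2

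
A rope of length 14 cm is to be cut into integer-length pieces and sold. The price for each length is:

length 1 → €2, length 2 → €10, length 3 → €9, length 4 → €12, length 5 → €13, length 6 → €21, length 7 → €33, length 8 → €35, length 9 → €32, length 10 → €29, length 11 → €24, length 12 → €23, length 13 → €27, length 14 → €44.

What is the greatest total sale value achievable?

70

Let v[k] be the best obtainable value from length k. For each k, try every first piece i and keep the best of price[i] + v[k−i].
v[1] = 2
v[2] = 10
v[3] = 12  (first piece 1, then v[2]=10)
v[4] = 20  (first piece 2, then v[2]=10)
v[5] = 22  (first piece 1, then v[4]=20)
v[6] = 30  (first piece 2, then v[4]=20)
v[7] = 33
v[8] = 40  (first piece 2, then v[6]=30)
v[9] = 43  (first piece 2, then v[7]=33)
v[10] = 50  (first piece 2, then v[8]=40)
v[11] = 53  (first piece 2, then v[9]=43)
v[12] = 60  (first piece 2, then v[10]=50)
v[13] = 63  (first piece 2, then v[11]=53)
v[14] = 70  (first piece 2, then v[12]=60)
One optimal cutting: 2 + 2 + 2 + 2 + 2 + 2 + 2 → €10 + €10 + €10 + €10 + €10 + €10 + €10 = €70.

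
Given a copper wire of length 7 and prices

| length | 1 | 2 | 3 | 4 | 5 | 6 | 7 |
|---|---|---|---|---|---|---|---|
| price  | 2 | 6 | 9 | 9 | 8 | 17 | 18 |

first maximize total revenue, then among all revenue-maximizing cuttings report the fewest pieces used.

Build r[k] bottom-up: r[k] = max over allowed piece i of (p[i] + r[k−i]).
r[1] = 2
r[2] = max(2+2, 6+0) = 6
r[3] = max(2+6, 6+2, 9+0) = 9
r[4] = max(2+9, 6+6, 9+2, 9+0) = 12
r[5] = max(2+12, 6+9, 9+6, 9+2, 8+0) = 15
r[6] = max(2+15, 6+12, 9+9, 9+6, 8+2, 17+0) = 18
r[7] = max(2+18, 6+15, 9+12, …, 17+2, 18+0) = 21
Maximum revenue is €21.
Now minimize piece count subject to staying optimal: for each k, pieces[k] = 1 + min over i with p[i]+r[k−i]=r[k] of pieces[k−i].
pieces[4] = 2
pieces[5] = 2
pieces[6] = 2
pieces[7] = 3

3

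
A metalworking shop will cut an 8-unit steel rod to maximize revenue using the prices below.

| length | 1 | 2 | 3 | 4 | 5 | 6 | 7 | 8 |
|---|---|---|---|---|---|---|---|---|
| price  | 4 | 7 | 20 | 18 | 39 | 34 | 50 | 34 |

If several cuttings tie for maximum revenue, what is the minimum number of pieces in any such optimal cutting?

2

Let r[k] be the best obtainable value from length k. For each k, try every first piece i and keep the best of price[i] + r[k−i].
r[1] = 4
r[2] = 8  (first piece 1, then r[1]=4)
r[3] = 20
r[4] = 24  (first piece 1, then r[3]=20)
r[5] = 39
r[6] = 43  (first piece 1, then r[5]=39)
r[7] = 50
r[8] = 59  (first piece 3, then r[5]=39)
Maximum revenue is $59.
Now minimize piece count subject to staying optimal: for each k, pieces[k] = 1 + min over i with p[i]+r[k−i]=r[k] of pieces[k−i].
pieces[5] = 1
pieces[6] = 2
pieces[7] = 1
pieces[8] = 2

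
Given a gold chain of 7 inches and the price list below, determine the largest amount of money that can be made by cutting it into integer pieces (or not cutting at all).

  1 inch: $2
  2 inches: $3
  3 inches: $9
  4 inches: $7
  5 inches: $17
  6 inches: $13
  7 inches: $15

21

Build v[k] bottom-up: v[k] = max over allowed piece i of (p[i] + v[k−i]).
v[1] = 2
v[2] = max(2+2, 3+0) = 4
v[3] = max(2+4, 3+2, 9+0) = 9
v[4] = max(2+9, 3+4, 9+2, 7+0) = 11
v[5] = max(2+11, 3+9, 9+4, 7+2, 17+0) = 17
v[6] = max(2+17, 3+11, 9+9, 7+4, 17+2, 13+0) = 19
v[7] = max(2+19, 3+17, 9+11, …, 13+2, 15+0) = 21
One optimal cutting: 5 + 1 + 1 → $17 + $2 + $2 = $21.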